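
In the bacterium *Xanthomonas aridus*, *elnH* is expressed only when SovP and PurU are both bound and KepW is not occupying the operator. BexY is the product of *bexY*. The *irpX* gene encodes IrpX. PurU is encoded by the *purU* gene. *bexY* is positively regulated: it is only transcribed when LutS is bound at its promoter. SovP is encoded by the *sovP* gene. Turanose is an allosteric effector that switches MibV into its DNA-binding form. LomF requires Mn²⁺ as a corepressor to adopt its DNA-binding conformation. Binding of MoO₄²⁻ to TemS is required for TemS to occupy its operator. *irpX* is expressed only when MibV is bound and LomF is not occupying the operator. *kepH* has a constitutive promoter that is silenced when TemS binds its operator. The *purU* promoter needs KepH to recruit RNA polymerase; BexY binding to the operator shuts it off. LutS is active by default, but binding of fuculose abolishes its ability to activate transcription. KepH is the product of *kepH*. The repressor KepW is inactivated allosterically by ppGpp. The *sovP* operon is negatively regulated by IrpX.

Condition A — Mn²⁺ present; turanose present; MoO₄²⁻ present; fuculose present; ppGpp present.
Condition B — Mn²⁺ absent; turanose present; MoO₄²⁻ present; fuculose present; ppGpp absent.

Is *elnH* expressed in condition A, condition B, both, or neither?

Condition A:
Mn²⁺ is present, so LomF is active.
Turanose is present, so MibV is active.
With repressor LomF bound, *irpX* is not transcribed.
So IrpX is not produced.
With no repressor bound, *sovP* is transcribed.
So SovP is produced and active.
MoO₄²⁻ is present, so TemS is active.
With repressor TemS bound, *kepH* is not transcribed.
So KepH is not produced.
Fuculose is present, so LutS is inactive.
Required activator LutS is absent, so *bexY* is not transcribed.
So BexY is not produced.
Required activator KepH is absent, so *purU* is not transcribed.
So PurU is not produced.
ppGpp is present, so KepW is inactive.
Required activator PurU is absent, so *elnH* is not transcribed.
→ *elnH* is OFF in A.
Condition B:
Mn²⁺ is absent, so LomF is inactive.
Turanose is present, so MibV is active.
No repressor is bound and MibV is active, so *irpX* is transcribed.
So IrpX is produced and active.
With repressor IrpX bound, *sovP* is not transcribed.
So SovP is not produced.
MoO₄²⁻ is present, so TemS is active.
With repressor TemS bound, *kepH* is not transcribed.
So KepH is not produced.
Fuculose is present, so LutS is inactive.
Required activator LutS is absent, so *bexY* is not transcribed.
So BexY is not produced.
Required activator KepH is absent, so *purU* is not transcribed.
So PurU is not produced.
ppGpp is absent, so KepW is active.
With repressor KepW bound, *elnH* is not transcribed.
→ *elnH* is OFF in B.

neither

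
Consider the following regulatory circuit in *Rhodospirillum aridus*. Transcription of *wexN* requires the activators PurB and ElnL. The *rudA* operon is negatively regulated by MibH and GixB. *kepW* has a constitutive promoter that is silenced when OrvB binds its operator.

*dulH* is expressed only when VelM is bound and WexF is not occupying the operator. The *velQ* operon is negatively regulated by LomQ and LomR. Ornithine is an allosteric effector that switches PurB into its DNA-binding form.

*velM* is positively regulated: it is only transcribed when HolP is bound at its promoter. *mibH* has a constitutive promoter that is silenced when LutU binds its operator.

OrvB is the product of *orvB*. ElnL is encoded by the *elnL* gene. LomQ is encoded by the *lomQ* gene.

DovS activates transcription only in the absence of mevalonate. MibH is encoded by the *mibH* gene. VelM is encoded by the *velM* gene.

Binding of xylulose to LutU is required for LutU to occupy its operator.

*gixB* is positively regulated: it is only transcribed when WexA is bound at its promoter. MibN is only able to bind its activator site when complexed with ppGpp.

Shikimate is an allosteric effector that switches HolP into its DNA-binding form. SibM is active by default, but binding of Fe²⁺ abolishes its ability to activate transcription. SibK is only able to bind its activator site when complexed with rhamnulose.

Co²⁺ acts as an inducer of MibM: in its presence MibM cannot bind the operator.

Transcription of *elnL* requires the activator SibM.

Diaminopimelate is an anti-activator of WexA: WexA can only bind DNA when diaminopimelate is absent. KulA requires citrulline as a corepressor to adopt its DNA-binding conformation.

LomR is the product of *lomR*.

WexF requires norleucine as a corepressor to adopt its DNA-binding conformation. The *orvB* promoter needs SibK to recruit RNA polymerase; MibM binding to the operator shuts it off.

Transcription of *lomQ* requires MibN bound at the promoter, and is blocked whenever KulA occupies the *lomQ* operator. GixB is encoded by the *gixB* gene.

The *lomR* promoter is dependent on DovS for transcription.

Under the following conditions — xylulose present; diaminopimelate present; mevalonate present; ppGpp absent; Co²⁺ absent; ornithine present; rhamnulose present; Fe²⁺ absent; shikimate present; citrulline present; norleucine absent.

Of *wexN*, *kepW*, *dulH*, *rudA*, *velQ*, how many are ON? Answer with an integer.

5

Ornithine is present, so PurB is active.
Fe²⁺ is absent, so SibM is active.
No repressor is bound and SibM is active, so *elnL* is transcribed.
So ElnL is produced and active.
No repressor is bound and PurB and ElnL are active, so *wexN* is transcribed.
→ *wexN* is ON.
Rhamnulose is present, so SibK is active.
Co²⁺ is absent, so MibM is active.
With repressor MibM bound, *orvB* is not transcribed.
So OrvB is not produced.
With no repressor bound, *kepW* is transcribed.
→ *kepW* is ON.
Shikimate is present, so HolP is active.
No repressor is bound and HolP is active, so *velM* is transcribed.
So VelM is produced and active.
Norleucine is absent, so WexF is inactive.
No repressor is bound and VelM is active, so *dulH* is transcribed.
→ *dulH* is ON.
Xylulose is present, so LutU is active.
With repressor LutU bound, *mibH* is not transcribed.
So MibH is not produced.
Diaminopimelate is present, so WexA is inactive.
Required activator WexA is absent, so *gixB* is not transcribed.
So GixB is not produced.
With no repressor bound, *rudA* is transcribed.
→ *rudA* is ON.
Citrulline is present, so KulA is active.
ppGpp is absent, so MibN is inactive.
With repressor KulA bound, *lomQ* is not transcribed.
So LomQ is not produced.
Mevalonate is present, so DovS is inactive.
Required activator DovS is absent, so *lomR* is not transcribed.
So LomR is not produced.
With no repressor bound, *velQ* is transcribed.
→ *velQ* is ON.
5 of the 5 genes are transcribed.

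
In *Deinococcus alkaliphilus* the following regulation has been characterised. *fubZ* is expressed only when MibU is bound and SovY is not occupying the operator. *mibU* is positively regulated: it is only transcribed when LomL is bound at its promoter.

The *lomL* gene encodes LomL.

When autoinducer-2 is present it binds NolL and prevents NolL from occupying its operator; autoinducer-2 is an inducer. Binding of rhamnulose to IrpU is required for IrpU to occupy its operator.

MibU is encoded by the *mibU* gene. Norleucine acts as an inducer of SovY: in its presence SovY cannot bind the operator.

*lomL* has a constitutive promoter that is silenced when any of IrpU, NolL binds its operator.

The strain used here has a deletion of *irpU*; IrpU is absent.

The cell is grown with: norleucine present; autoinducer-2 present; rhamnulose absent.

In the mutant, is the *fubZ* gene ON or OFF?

ON

IrpU is non-functional in this strain, so it has no effect.
Autoinducer-2 is present, so NolL is inactive.
With no repressor bound, *lomL* is transcribed.
So LomL is produced and active.
No repressor is bound and LomL is active, so *mibU* is transcribed.
So MibU is produced and active.
Norleucine is present, so SovY is inactive.
No repressor is bound and MibU is active, so *fubZ* is transcribed.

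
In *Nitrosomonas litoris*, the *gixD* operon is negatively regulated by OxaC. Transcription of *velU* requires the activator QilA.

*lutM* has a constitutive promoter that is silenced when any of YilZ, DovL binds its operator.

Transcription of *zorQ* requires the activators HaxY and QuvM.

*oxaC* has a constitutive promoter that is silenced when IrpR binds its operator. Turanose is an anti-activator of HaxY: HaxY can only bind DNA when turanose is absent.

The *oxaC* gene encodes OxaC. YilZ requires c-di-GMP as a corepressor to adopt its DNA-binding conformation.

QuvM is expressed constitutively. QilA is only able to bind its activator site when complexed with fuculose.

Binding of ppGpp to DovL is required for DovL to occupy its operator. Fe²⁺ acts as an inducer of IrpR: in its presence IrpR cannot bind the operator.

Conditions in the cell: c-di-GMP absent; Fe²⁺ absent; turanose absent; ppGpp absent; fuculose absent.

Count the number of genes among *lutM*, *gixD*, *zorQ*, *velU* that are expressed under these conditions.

3

c-di-GMP is absent, so YilZ is inactive.
ppGpp is absent, so DovL is inactive.
With no repressor bound, *lutM* is transcribed.
→ *lutM* is ON.
Fe²⁺ is absent, so IrpR is active.
With repressor IrpR bound, *oxaC* is not transcribed.
So OxaC is not produced.
With no repressor bound, *gixD* is transcribed.
→ *gixD* is ON.
Turanose is absent, so HaxY is active.
QuvM is produced constitutively and is active.
No repressor is bound and HaxY and QuvM are active, so *zorQ* is transcribed.
→ *zorQ* is ON.
Fuculose is absent, so QilA is inactive.
Required activator QilA is absent, so *velU* is not transcribed.
→ *velU* is OFF.
3 of the 4 genes are transcribed.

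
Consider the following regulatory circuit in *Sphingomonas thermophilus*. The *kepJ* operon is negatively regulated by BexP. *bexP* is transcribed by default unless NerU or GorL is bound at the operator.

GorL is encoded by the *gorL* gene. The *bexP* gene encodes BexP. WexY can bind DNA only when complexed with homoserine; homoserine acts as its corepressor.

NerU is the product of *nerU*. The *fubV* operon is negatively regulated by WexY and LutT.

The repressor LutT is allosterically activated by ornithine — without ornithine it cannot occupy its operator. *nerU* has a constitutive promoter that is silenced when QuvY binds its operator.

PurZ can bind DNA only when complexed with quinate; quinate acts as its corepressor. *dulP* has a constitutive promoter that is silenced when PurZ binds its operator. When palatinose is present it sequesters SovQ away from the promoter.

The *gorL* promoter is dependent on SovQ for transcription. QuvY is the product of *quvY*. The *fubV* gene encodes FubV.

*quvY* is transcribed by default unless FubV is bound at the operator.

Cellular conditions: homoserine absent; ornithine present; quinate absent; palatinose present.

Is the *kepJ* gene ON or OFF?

Homoserine is absent, so WexY is inactive.
Ornithine is present, so LutT is active.
With repressor LutT bound, *fubV* is not transcribed.
So FubV is not produced.
With no repressor bound, *quvY* is transcribed.
So QuvY is produced and active.
With repressor QuvY bound, *nerU* is not transcribed.
So NerU is not produced.
Palatinose is present, so SovQ is inactive.
Required activator SovQ is absent, so *gorL* is not transcribed.
So GorL is not produced.
With no repressor bound, *bexP* is transcribed.
So BexP is produced and active.
With repressor BexP bound, *kepJ* is not transcribed.

OFF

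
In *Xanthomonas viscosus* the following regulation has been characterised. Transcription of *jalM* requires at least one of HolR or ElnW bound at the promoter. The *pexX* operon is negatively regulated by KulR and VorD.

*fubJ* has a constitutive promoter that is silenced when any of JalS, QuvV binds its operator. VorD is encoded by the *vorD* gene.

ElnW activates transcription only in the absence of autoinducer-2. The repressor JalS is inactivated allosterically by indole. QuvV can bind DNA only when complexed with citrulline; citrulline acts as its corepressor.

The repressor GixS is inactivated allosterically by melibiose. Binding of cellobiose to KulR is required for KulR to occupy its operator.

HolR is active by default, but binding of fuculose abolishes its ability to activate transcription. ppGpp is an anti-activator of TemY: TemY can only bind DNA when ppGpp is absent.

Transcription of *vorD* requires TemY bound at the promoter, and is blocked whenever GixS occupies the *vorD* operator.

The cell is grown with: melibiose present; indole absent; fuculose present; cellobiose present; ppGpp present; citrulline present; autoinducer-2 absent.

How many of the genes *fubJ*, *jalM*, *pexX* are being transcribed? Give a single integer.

1

Indole is absent, so JalS is active.
Citrulline is present, so QuvV is active.
With repressor JalS bound, *fubJ* is not transcribed.
→ *fubJ* is OFF.
Fuculose is present, so HolR is inactive.
Autoinducer-2 is absent, so ElnW is active.
Activator ElnW is present, so *jalM* is transcribed.
→ *jalM* is ON.
Cellobiose is present, so KulR is active.
ppGpp is present, so TemY is inactive.
Melibiose is present, so GixS is inactive.
Required activator TemY is absent, so *vorD* is not transcribed.
So VorD is not produced.
With repressor KulR bound, *pexX* is not transcribed.
→ *pexX* is OFF.
1 of the 3 genes is transcribed.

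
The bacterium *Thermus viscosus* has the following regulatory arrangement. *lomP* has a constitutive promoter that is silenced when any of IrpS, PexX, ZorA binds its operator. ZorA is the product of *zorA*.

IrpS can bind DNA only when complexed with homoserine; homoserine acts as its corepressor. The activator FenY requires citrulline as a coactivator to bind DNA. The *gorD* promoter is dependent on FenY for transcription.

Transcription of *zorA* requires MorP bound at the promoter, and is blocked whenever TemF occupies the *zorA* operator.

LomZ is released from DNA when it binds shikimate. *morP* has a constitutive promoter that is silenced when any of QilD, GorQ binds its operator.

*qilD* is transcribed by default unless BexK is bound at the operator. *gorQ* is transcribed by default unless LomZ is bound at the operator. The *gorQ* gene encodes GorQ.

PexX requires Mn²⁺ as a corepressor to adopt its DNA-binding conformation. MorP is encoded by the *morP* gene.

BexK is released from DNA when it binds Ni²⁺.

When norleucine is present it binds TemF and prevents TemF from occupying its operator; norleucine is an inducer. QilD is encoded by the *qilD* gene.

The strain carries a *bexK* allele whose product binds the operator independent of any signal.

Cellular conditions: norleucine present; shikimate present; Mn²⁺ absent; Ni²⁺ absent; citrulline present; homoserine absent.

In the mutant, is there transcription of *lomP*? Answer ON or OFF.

ON

Homoserine is absent, so IrpS is inactive.
Mn²⁺ is absent, so PexX is inactive.
Norleucine is present, so TemF is inactive.
BexK is constitutively active in this strain.
With repressor BexK bound, *qilD* is not transcribed.
So QilD is not produced.
Shikimate is present, so LomZ is inactive.
With no repressor bound, *gorQ* is transcribed.
So GorQ is produced and active.
With repressor GorQ bound, *morP* is not transcribed.
So MorP is not produced.
Required activator MorP is absent, so *zorA* is not transcribed.
So ZorA is not produced.
With no repressor bound, *lomP* is transcribed.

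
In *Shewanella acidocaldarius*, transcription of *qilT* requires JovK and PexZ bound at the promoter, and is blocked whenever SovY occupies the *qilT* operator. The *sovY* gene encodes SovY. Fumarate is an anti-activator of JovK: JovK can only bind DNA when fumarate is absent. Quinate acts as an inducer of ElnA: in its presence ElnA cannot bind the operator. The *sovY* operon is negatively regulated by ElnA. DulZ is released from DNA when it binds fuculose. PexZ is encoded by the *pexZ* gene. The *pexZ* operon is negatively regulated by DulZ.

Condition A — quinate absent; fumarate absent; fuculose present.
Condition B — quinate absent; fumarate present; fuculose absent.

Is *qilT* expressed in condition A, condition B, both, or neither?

Condition A:
Quinate is absent, so ElnA is active.
With repressor ElnA bound, *sovY* is not transcribed.
So SovY is not produced.
Fumarate is absent, so JovK is active.
Fuculose is present, so DulZ is inactive.
With no repressor bound, *pexZ* is transcribed.
So PexZ is produced and active.
No repressor is bound and JovK and PexZ are active, so *qilT* is transcribed.
→ *qilT* is ON in A.
Condition B:
Quinate is absent, so ElnA is active.
With repressor ElnA bound, *sovY* is not transcribed.
So SovY is not produced.
Fumarate is present, so JovK is inactive.
Fuculose is absent, so DulZ is active.
With repressor DulZ bound, *pexZ* is not transcribed.
So PexZ is not produced.
Required activator JovK is absent, so *qilT* is not transcribed.
→ *qilT* is OFF in B.

A only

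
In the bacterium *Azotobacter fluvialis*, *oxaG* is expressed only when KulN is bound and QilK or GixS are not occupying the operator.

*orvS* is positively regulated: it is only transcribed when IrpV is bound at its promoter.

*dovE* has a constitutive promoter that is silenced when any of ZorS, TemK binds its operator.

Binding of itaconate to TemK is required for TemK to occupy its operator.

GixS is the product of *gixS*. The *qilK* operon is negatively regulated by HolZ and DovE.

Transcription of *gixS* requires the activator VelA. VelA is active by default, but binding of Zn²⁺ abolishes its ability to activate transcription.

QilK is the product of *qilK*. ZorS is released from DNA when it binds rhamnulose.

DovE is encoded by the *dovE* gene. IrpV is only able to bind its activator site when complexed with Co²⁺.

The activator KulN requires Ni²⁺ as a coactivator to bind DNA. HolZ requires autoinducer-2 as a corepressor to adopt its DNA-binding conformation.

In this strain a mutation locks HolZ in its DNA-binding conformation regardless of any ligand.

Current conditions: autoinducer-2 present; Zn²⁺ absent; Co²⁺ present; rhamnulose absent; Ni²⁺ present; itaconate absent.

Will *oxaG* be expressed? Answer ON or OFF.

OFF

HolZ is constitutively active in this strain.
Rhamnulose is absent, so ZorS is active.
Itaconate is absent, so TemK is inactive.
With repressor ZorS bound, *dovE* is not transcribed.
So DovE is not produced.
With repressor HolZ bound, *qilK* is not transcribed.
So QilK is not produced.
Ni²⁺ is present, so KulN is active.
Zn²⁺ is absent, so VelA is active.
No repressor is bound and VelA is active, so *gixS* is transcribed.
So GixS is produced and active.
With repressor GixS bound, *oxaG* is not transcribed.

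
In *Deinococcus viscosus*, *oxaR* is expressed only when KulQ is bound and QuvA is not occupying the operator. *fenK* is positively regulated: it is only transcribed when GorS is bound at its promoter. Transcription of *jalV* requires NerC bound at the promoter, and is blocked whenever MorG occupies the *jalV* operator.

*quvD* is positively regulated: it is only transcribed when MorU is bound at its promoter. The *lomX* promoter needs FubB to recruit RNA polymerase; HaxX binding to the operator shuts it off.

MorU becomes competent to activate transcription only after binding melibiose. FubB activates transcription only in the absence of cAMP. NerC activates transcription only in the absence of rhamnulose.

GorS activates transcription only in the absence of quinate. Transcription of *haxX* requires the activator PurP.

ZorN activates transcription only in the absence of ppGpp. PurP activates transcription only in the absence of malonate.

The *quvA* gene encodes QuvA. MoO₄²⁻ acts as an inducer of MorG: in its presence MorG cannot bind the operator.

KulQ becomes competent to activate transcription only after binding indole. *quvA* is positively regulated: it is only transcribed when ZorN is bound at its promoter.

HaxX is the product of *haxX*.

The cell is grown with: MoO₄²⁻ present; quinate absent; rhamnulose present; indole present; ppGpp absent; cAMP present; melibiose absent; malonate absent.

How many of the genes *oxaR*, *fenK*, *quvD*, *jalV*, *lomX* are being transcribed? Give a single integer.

1

Indole is present, so KulQ is active.
ppGpp is absent, so ZorN is active.
No repressor is bound and ZorN is active, so *quvA* is transcribed.
So QuvA is produced and active.
With repressor QuvA bound, *oxaR* is not transcribed.
→ *oxaR* is OFF.
Quinate is absent, so GorS is active.
No repressor is bound and GorS is active, so *fenK* is transcribed.
→ *fenK* is ON.
Melibiose is absent, so MorU is inactive.
Required activator MorU is absent, so *quvD* is not transcribed.
→ *quvD* is OFF.
Rhamnulose is present, so NerC is inactive.
MoO₄²⁻ is present, so MorG is inactive.
Required activator NerC is absent, so *jalV* is not transcribed.
→ *jalV* is OFF.
cAMP is present, so FubB is inactive.
Malonate is absent, so PurP is active.
No repressor is bound and PurP is active, so *haxX* is transcribed.
So HaxX is produced and active.
With repressor HaxX bound, *lomX* is not transcribed.
→ *lomX* is OFF.
1 of the 5 genes is transcribed.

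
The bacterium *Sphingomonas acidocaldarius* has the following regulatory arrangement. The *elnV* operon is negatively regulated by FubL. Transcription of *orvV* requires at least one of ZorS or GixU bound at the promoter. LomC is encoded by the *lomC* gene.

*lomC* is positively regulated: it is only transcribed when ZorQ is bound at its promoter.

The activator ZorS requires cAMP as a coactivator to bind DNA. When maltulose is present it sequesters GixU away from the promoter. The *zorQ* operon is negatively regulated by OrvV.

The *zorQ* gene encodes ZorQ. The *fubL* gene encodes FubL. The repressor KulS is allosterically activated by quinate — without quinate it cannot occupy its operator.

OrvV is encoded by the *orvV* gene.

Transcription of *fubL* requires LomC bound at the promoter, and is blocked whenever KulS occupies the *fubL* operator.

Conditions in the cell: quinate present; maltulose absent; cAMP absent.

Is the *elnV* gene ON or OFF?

cAMP is absent, so ZorS is inactive.
Maltulose is absent, so GixU is active.
Activator GixU is present, so *orvV* is transcribed.
So OrvV is produced and active.
With repressor OrvV bound, *zorQ* is not transcribed.
So ZorQ is not produced.
Required activator ZorQ is absent, so *lomC* is not transcribed.
So LomC is not produced.
Quinate is present, so KulS is active.
With repressor KulS bound, *fubL* is not transcribed.
So FubL is not produced.
With no repressor bound, *elnV* is transcribed.

ON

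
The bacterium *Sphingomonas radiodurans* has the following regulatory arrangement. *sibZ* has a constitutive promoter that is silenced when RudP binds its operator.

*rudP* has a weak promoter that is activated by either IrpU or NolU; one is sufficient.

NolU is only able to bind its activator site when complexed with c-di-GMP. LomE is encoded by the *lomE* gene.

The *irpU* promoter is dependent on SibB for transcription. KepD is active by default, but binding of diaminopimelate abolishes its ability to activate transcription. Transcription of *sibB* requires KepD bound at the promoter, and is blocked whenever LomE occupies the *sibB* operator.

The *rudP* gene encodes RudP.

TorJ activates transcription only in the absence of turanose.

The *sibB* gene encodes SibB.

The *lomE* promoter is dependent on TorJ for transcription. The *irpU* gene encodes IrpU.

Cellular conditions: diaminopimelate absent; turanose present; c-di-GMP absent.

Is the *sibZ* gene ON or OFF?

Turanose is present, so TorJ is inactive.
Required activator TorJ is absent, so *lomE* is not transcribed.
So LomE is not produced.
Diaminopimelate is absent, so KepD is active.
No repressor is bound and KepD is active, so *sibB* is transcribed.
So SibB is produced and active.
No repressor is bound and SibB is active, so *irpU* is transcribed.
So IrpU is produced and active.
c-di-GMP is absent, so NolU is inactive.
Activator IrpU is present, so *rudP* is transcribed.
So RudP is produced and active.
With repressor RudP bound, *sibZ* is not transcribed.

OFF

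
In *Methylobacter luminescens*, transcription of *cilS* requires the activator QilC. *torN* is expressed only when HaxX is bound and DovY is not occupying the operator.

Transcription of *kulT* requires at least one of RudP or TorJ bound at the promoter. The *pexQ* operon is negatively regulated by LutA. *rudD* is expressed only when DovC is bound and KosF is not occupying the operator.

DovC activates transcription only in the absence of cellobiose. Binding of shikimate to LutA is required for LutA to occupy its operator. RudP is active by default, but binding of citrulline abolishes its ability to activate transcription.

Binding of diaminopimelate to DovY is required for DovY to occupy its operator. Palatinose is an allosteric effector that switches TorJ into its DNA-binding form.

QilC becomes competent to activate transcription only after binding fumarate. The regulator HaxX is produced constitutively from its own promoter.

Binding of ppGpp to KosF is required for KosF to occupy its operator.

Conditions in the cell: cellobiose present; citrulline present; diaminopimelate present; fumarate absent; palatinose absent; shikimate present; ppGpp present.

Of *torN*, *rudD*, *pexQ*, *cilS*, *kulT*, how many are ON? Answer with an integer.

0

Diaminopimelate is present, so DovY is active.
HaxX is produced constitutively and is active.
With repressor DovY bound, *torN* is not transcribed.
→ *torN* is OFF.
ppGpp is present, so KosF is active.
Cellobiose is present, so DovC is inactive.
With repressor KosF bound, *rudD* is not transcribed.
→ *rudD* is OFF.
Shikimate is present, so LutA is active.
With repressor LutA bound, *pexQ* is not transcribed.
→ *pexQ* is OFF.
Fumarate is absent, so QilC is inactive.
Required activator QilC is absent, so *cilS* is not transcribed.
→ *cilS* is OFF.
Citrulline is present, so RudP is inactive.
Palatinose is absent, so TorJ is inactive.
No activator is available at the *kulT* promoter, so *kulT* is not transcribed.
→ *kulT* is OFF.
0 of the 5 genes are transcribed.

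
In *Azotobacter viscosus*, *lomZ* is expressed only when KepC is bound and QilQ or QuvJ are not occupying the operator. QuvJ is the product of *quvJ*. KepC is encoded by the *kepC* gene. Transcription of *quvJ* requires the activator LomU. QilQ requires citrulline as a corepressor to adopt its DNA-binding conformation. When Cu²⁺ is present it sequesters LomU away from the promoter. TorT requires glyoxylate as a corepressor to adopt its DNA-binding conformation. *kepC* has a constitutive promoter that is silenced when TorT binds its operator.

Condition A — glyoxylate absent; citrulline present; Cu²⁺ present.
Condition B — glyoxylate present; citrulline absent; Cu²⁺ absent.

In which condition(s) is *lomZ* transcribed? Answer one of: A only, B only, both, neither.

Condition A:
Glyoxylate is absent, so TorT is inactive.
With no repressor bound, *kepC* is transcribed.
So KepC is produced and active.
Citrulline is present, so QilQ is active.
Cu²⁺ is present, so LomU is inactive.
Required activator LomU is absent, so *quvJ* is not transcribed.
So QuvJ is not produced.
With repressor QilQ bound, *lomZ* is not transcribed.
→ *lomZ* is OFF in A.
Condition B:
Glyoxylate is present, so TorT is active.
With repressor TorT bound, *kepC* is not transcribed.
So KepC is not produced.
Citrulline is absent, so QilQ is inactive.
Cu²⁺ is absent, so LomU is active.
No repressor is bound and LomU is active, so *quvJ* is transcribed.
So QuvJ is produced and active.
With repressor QuvJ bound, *lomZ* is not transcribed.
→ *lomZ* is OFF in B.

neither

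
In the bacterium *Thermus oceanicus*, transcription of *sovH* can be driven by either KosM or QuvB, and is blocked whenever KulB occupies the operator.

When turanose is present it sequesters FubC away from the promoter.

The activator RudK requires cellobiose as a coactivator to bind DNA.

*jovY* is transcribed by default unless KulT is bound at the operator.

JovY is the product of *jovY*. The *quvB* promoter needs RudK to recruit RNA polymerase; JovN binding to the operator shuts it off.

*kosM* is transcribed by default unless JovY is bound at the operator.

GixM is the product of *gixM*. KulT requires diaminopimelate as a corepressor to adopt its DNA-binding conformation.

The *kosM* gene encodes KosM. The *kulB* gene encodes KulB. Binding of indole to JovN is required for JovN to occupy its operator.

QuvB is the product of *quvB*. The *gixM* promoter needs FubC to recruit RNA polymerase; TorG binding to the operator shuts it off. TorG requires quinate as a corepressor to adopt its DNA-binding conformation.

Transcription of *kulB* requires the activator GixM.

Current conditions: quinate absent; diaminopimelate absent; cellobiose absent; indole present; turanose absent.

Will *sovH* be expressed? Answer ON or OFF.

OFF

Diaminopimelate is absent, so KulT is inactive.
With no repressor bound, *jovY* is transcribed.
So JovY is produced and active.
With repressor JovY bound, *kosM* is not transcribed.
So KosM is not produced.
Quinate is absent, so TorG is inactive.
Turanose is absent, so FubC is active.
No repressor is bound and FubC is active, so *gixM* is transcribed.
So GixM is produced and active.
No repressor is bound and GixM is active, so *kulB* is transcribed.
So KulB is produced and active.
Indole is present, so JovN is active.
Cellobiose is absent, so RudK is inactive.
With repressor JovN bound, *quvB* is not transcribed.
So QuvB is not produced.
With repressor KulB bound, *sovH* is not transcribed.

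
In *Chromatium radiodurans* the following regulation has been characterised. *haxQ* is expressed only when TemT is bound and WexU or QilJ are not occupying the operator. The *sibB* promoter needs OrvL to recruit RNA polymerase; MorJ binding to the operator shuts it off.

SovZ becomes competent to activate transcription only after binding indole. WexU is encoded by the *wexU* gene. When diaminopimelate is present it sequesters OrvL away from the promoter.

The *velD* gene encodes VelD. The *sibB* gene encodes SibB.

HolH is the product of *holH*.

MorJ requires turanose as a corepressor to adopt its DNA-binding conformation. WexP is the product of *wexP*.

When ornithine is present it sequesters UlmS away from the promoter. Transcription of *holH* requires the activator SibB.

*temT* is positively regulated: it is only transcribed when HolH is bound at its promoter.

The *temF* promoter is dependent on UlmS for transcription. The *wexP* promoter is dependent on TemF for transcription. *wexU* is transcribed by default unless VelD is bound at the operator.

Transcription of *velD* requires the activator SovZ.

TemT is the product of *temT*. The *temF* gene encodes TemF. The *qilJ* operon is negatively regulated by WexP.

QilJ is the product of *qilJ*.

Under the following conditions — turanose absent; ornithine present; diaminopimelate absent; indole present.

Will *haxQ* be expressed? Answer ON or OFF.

OFF

Indole is present, so SovZ is active.
No repressor is bound and SovZ is active, so *velD* is transcribed.
So VelD is produced and active.
With repressor VelD bound, *wexU* is not transcribed.
So WexU is not produced.
Ornithine is present, so UlmS is inactive.
Required activator UlmS is absent, so *temF* is not transcribed.
So TemF is not produced.
Required activator TemF is absent, so *wexP* is not transcribed.
So WexP is not produced.
With no repressor bound, *qilJ* is transcribed.
So QilJ is produced and active.
Diaminopimelate is absent, so OrvL is active.
Turanose is absent, so MorJ is inactive.
No repressor is bound and OrvL is active, so *sibB* is transcribed.
So SibB is produced and active.
No repressor is bound and SibB is active, so *holH* is transcribed.
So HolH is produced and active.
No repressor is bound and HolH is active, so *temT* is transcribed.
So TemT is produced and active.
With repressor QilJ bound, *haxQ* is not transcribed.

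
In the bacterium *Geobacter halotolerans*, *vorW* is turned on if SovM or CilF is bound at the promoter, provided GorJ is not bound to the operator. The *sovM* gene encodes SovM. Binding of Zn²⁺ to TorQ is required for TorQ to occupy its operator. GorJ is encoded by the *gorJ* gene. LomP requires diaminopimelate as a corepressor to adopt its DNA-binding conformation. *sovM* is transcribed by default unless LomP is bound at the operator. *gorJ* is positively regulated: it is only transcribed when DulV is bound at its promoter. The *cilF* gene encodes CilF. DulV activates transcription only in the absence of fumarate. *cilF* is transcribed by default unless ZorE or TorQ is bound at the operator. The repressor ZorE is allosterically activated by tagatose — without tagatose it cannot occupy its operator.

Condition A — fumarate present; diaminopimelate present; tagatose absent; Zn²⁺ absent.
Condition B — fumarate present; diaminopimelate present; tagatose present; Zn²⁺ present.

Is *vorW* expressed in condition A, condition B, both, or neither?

A only

Condition A:
Fumarate is present, so DulV is inactive.
Required activator DulV is absent, so *gorJ* is not transcribed.
So GorJ is not produced.
Diaminopimelate is present, so LomP is active.
With repressor LomP bound, *sovM* is not transcribed.
So SovM is not produced.
Tagatose is absent, so ZorE is inactive.
Zn²⁺ is absent, so TorQ is inactive.
With no repressor bound, *cilF* is transcribed.
So CilF is produced and active.
Activator CilF is present, so *vorW* is transcribed.
→ *vorW* is ON in A.
Condition B:
Fumarate is present, so DulV is inactive.
Required activator DulV is absent, so *gorJ* is not transcribed.
So GorJ is not produced.
Diaminopimelate is present, so LomP is active.
With repressor LomP bound, *sovM* is not transcribed.
So SovM is not produced.
Tagatose is present, so ZorE is active.
Zn²⁺ is present, so TorQ is active.
With repressor ZorE bound, *cilF* is not transcribed.
So CilF is not produced.
No activator is available at the *vorW* promoter, so *vorW* is not transcribed.
→ *vorW* is OFF in B.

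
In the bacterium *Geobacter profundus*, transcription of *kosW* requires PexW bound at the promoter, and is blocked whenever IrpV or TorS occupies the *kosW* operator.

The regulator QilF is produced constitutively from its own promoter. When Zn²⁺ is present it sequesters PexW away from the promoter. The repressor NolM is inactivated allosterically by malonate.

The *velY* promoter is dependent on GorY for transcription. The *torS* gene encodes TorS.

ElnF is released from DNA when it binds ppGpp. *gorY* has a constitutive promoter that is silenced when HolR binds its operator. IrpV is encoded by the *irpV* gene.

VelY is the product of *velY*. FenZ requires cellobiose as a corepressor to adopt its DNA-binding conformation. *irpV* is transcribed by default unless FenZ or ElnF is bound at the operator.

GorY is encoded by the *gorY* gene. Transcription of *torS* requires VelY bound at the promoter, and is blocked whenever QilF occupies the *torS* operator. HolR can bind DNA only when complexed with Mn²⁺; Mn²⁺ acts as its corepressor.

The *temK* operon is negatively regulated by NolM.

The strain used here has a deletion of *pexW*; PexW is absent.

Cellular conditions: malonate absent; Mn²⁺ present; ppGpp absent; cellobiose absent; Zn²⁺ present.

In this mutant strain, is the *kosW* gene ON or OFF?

PexW is non-functional in this strain, so it has no effect.
Cellobiose is absent, so FenZ is inactive.
ppGpp is absent, so ElnF is active.
With repressor ElnF bound, *irpV* is not transcribed.
So IrpV is not produced.
Mn²⁺ is present, so HolR is active.
With repressor HolR bound, *gorY* is not transcribed.
So GorY is not produced.
Required activator GorY is absent, so *velY* is not transcribed.
So VelY is not produced.
QilF is produced constitutively and is active.
With repressor QilF bound, *torS* is not transcribed.
So TorS is not produced.
Required activator PexW is absent, so *kosW* is not transcribed.

OFF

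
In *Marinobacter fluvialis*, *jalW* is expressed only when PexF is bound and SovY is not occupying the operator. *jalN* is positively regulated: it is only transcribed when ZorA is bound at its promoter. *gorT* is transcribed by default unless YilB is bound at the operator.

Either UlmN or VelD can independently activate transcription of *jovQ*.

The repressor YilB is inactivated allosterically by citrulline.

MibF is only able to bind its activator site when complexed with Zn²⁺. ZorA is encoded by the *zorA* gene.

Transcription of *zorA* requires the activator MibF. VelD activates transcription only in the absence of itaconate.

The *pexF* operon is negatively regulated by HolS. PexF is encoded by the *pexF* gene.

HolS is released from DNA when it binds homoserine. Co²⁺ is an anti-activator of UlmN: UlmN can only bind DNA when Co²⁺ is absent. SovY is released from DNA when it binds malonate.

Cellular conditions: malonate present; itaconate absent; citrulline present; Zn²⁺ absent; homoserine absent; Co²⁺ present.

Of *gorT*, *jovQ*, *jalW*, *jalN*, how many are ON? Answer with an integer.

2

Citrulline is present, so YilB is inactive.
With no repressor bound, *gorT* is transcribed.
→ *gorT* is ON.
Co²⁺ is present, so UlmN is inactive.
Itaconate is absent, so VelD is active.
Activator VelD is present, so *jovQ* is transcribed.
→ *jovQ* is ON.
Homoserine is absent, so HolS is active.
With repressor HolS bound, *pexF* is not transcribed.
So PexF is not produced.
Malonate is present, so SovY is inactive.
Required activator PexF is absent, so *jalW* is not transcribed.
→ *jalW* is OFF.
Zn²⁺ is absent, so MibF is inactive.
Required activator MibF is absent, so *zorA* is not transcribed.
So ZorA is not produced.
Required activator ZorA is absent, so *jalN* is not transcribed.
→ *jalN* is OFF.
2 of the 4 genes are transcribed.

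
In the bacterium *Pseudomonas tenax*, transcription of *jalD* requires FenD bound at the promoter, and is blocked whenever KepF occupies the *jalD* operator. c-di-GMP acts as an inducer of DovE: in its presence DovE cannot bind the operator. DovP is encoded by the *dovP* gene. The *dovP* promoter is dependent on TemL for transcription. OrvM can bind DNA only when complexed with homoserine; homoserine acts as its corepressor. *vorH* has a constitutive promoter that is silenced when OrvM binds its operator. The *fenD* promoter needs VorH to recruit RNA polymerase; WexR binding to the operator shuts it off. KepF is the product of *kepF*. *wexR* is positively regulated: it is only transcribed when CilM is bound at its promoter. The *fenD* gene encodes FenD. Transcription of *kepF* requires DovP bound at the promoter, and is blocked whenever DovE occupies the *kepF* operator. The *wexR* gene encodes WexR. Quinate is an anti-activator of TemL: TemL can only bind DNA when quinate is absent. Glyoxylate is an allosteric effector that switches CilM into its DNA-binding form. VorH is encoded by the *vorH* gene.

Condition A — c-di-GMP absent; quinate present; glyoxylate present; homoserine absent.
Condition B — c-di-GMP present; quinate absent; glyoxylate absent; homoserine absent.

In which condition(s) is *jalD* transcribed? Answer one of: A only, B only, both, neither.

neither

Condition A:
c-di-GMP is absent, so DovE is active.
Quinate is present, so TemL is inactive.
Required activator TemL is absent, so *dovP* is not transcribed.
So DovP is not produced.
With repressor DovE bound, *kepF* is not transcribed.
So KepF is not produced.
Glyoxylate is present, so CilM is active.
No repressor is bound and CilM is active, so *wexR* is transcribed.
So WexR is produced and active.
Homoserine is absent, so OrvM is inactive.
With no repressor bound, *vorH* is transcribed.
So VorH is produced and active.
With repressor WexR bound, *fenD* is not transcribed.
So FenD is not produced.
Required activator FenD is absent, so *jalD* is not transcribed.
→ *jalD* is OFF in A.
Condition B:
c-di-GMP is present, so DovE is inactive.
Quinate is absent, so TemL is active.
No repressor is bound and TemL is active, so *dovP* is transcribed.
So DovP is produced and active.
No repressor is bound and DovP is active, so *kepF* is transcribed.
So KepF is produced and active.
Glyoxylate is absent, so CilM is inactive.
Required activator CilM is absent, so *wexR* is not transcribed.
So WexR is not produced.
Homoserine is absent, so OrvM is inactive.
With no repressor bound, *vorH* is transcribed.
So VorH is produced and active.
No repressor is bound and VorH is active, so *fenD* is transcribed.
So FenD is produced and active.
With repressor KepF bound, *jalD* is not transcribed.
→ *jalD* is OFF in B.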